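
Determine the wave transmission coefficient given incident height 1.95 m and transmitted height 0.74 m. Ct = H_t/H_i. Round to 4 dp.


Ct = H_t / H_i
Ct = 0.74 / 1.95
Ct = 0.3795

0.3795


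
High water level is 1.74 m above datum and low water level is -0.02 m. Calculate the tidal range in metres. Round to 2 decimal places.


Tidal range = High water - Low water
Tidal range = 1.74 - (-0.02)
Tidal range = 1.76 m

1.76


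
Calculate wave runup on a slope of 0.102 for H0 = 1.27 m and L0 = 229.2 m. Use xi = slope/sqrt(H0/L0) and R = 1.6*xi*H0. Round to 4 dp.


xi = slope / sqrt(H0/L0)
H0/L0 = 1.27/229.2 = 0.005541
sqrt(0.005541) = 0.074438
xi = 0.102 / 0.074438 = 1.370268
R = 1.6 * xi * H0 = 1.6 * 1.370268 * 1.27
R = 2.7844 m

2.7844


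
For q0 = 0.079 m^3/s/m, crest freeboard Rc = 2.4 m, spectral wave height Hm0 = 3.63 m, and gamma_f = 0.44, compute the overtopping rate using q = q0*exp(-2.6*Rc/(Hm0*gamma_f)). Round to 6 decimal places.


q = q0 * exp(-2.6 * Rc / (Hm0 * gamma_f))
Exponent = -2.6 * 2.4 / (3.63 * 0.44)
= -2.6 * 2.4 / 1.5972
= -3.906837
exp(-3.906837) = 0.020104
q = 0.079 * 0.020104
q = 0.001588 m^3/s/m

0.001588


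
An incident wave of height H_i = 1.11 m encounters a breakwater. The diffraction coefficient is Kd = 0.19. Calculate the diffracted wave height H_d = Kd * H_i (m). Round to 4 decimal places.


H_d = Kd * H_i
H_d = 0.19 * 1.11
H_d = 0.2109 m

0.2109


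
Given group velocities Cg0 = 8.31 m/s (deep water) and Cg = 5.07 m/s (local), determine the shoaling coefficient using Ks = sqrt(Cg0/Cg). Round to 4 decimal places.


Ks = sqrt(Cg0 / Cg)
Ks = sqrt(8.31 / 5.07)
Ks = sqrt(1.6391)
Ks = 1.2803

1.2803


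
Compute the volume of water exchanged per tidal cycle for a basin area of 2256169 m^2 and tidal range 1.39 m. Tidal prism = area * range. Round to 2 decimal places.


Tidal prism = Area * Tidal range
P = 2256169 * 1.39
P = 3136074.91 m^3

3136074.91


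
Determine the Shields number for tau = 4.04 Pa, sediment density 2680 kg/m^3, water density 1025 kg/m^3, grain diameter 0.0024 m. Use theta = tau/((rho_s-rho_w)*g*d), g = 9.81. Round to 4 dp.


theta = tau / ((rho_s - rho_w) * g * d)
rho_s - rho_w = 2680 - 1025 = 1655
Denominator = 1655 * 9.81 * 0.0024 = 38.965320
theta = 4.04 / 38.965320
theta = 0.1037

0.1037


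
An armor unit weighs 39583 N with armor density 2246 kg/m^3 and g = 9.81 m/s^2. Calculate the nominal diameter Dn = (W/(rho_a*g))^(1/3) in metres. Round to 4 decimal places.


V = W / (rho_a * g)
V = 39583 / (2246 * 9.81)
V = 39583 / 22033.26
V = 1.796511 m^3
Dn = V^(1/3) = 1.796511^(1/3)
Dn = 1.2157 m

1.2157


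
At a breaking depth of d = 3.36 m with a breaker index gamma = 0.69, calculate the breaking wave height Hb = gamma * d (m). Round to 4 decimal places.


Hb = gamma * d
Hb = 0.69 * 3.36
Hb = 2.3184 m

2.3184


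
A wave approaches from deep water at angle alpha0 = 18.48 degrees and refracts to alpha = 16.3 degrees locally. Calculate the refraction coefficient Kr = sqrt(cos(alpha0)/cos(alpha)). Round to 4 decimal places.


Kr = sqrt(cos(alpha0) / cos(alpha))
cos(18.48) = 0.948434
cos(16.3) = 0.959805
Kr = sqrt(0.948434 / 0.959805)
Kr = sqrt(0.988153)
Kr = 0.9941

0.9941


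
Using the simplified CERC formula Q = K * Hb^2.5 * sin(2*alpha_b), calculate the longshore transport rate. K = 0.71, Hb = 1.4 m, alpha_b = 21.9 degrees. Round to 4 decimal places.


Q = K * Hb^2.5 * sin(2 * alpha_b)
Hb^2.5 = 1.4^2.5 = 2.319103
sin(2 * 21.9) = sin(43.8) = 0.692143
Q = 0.71 * 2.319103 * 0.692143
Q = 1.1397 m^3/s

1.1397


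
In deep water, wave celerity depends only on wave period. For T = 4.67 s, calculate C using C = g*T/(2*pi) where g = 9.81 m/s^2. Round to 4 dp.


We use the deep-water celerity formula:
C = g * T / (2 * pi)
C = 9.81 * 4.67 / (2 * 3.14159...)
C = 45.812700 / 6.283185
C = 7.2913 m/s

7.2913


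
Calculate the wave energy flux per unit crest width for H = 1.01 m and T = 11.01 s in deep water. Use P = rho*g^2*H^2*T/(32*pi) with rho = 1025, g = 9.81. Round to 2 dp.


P = rho * g^2 * H^2 * T / (32 * pi)
P = 1025 * 9.81^2 * 1.01^2 * 11.01 / (32 * pi)
P = 1025 * 96.2361 * 1.0201 * 11.01 / 100.53096
P = 11020.27 W/m

11020.27


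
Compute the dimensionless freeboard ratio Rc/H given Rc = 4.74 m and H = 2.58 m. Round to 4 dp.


Relative freeboard = Rc / H
= 4.74 / 2.58
= 1.8372

1.8372


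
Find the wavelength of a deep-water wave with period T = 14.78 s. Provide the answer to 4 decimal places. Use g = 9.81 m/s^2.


L0 = g * T^2 / (2 * pi)
L0 = 9.81 * 14.78^2 / (2 * pi)
L0 = 9.81 * 218.4484 / 6.28319
L0 = 2142.9788 / 6.28319
L0 = 341.0657 m

341.0657


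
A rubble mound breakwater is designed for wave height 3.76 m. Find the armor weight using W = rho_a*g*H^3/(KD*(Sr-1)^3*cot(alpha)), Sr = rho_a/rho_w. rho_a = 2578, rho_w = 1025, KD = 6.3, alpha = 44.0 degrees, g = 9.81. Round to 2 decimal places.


Sr = rho_a / rho_w = 2578 / 1025 = 2.515122
(Sr - 1) = 1.515122
(Sr - 1)^3 = 3.478106
cot(44.0) = 1 / tan(44.0) = 1 / 0.965689 = 1.035530
Numerator = 2578 * 9.81 * 3.76^3 = 1344359.6074
Denominator = 6.3 * 3.478106 * 1.035530 = 22.690608
W = 1344359.6074 / 22.690608
W = 59247.40 N

59247.40


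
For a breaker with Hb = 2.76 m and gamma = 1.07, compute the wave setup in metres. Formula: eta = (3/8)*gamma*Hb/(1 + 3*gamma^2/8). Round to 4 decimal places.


eta = (3/8) * gamma * Hb / (1 + 3*gamma^2/8)
Numerator = (3/8) * 1.07 * 2.76 = 1.107450
Denominator = 1 + 3*1.07^2/8 = 1 + 0.429338 = 1.429338
eta = 1.107450 / 1.429338
eta = 0.7748 m

0.7748


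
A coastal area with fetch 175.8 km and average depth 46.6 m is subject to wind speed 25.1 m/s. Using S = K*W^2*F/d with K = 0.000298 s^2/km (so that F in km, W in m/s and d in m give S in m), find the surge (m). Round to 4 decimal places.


S = K * W^2 * F / d
W^2 = 25.1^2 = 630.01
S = 0.000298 * 630.01 * 175.8 / 46.6
Numerator = 0.000298 * 630.01 * 175.8 = 33.005216
S = 33.005216 / 46.6 = 0.7083 m

0.7083


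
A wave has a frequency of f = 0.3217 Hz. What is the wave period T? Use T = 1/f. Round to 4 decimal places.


T = 1 / f
T = 1 / 0.3217
T = 3.1085 s

3.1085


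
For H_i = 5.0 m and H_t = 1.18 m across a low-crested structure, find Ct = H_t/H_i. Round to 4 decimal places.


Ct = H_t / H_i
Ct = 1.18 / 5.0
Ct = 0.2360

0.2360


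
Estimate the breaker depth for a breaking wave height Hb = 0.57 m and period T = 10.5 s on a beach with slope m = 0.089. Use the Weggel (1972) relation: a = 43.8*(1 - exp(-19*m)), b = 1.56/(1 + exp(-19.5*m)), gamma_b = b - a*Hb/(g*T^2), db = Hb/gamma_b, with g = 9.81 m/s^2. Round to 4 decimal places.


a = 43.8 * (1 - exp(-19 * m))
exp(-19 * 0.089) = exp(-1.6910) = 0.184335
a = 43.8 * (1 - 0.184335) = 35.726123
b = 1.56 / (1 + exp(-19.5 * m))
exp(-19.5 * 0.089) = exp(-1.7355) = 0.176312
b = 1.56 / (1 + 0.176312) = 1.326179
Hb / (g * T^2) = 0.57 / (9.81 * 10.5^2) = 0.57 / 1081.5525 = 0.00052702
gamma_b = b - a * Hb/(g*T^2) = 1.326179 - 35.726123 * 0.00052702 = 1.307350
db = Hb / gamma_b = 0.57 / 1.307350
db = 0.4360 m

0.4360


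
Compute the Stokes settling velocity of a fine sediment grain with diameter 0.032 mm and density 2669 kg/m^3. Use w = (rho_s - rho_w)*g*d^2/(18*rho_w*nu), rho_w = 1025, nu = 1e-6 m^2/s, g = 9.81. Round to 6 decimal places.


w = (rho_s - rho_w) * g * d^2 / (18 * rho_w * nu)
d = 0.032 mm = 0.000032 m
rho_s - rho_w = 2669 - 1025 = 1644
Numerator = 1644 * 9.81 * (0.000032)^2 = 0.000016514703
Denominator = 18 * 1025 * 1e-6 = 0.018450
w = 0.000895 m/s

0.000895


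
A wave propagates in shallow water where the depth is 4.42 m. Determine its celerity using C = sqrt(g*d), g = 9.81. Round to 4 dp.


Using the shallow-water approximation:
C = sqrt(g * d) = sqrt(9.81 * 4.42)
C = sqrt(43.3602)
C = 6.5848 m/s

6.5848


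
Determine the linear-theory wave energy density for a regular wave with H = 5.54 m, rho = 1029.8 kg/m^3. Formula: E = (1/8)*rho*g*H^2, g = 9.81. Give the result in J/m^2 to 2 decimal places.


E = (1/8) * rho * g * H^2
E = (1/8) * 1029.8 * 9.81 * 5.54^2
E = 0.125 * 1029.8 * 9.81 * 30.6916
E = 38757.11 J/m^2

38757.11


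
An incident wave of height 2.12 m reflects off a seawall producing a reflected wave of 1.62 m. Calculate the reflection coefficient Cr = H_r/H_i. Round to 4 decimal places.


Cr = H_r / H_i
Cr = 1.62 / 2.12
Cr = 0.7642

0.7642


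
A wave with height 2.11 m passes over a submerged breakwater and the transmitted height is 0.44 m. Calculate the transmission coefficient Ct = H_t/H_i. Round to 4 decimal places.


Ct = H_t / H_i
Ct = 0.44 / 2.11
Ct = 0.2085

0.2085


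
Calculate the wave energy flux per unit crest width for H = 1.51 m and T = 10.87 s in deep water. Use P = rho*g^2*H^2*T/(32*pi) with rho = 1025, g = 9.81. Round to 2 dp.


P = rho * g^2 * H^2 * T / (32 * pi)
P = 1025 * 9.81^2 * 1.51^2 * 10.87 / (32 * pi)
P = 1025 * 96.2361 * 2.2801 * 10.87 / 100.53096
P = 24318.99 W/m

24318.99


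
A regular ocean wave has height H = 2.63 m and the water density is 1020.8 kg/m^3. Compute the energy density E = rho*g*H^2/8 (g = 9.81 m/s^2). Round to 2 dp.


E = (1/8) * rho * g * H^2
E = (1/8) * 1020.8 * 9.81 * 2.63^2
E = 0.125 * 1020.8 * 9.81 * 6.9169
E = 8658.27 J/m^2

8658.27


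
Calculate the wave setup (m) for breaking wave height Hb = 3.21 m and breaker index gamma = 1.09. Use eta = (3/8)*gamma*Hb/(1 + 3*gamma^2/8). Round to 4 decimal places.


eta = (3/8) * gamma * Hb / (1 + 3*gamma^2/8)
Numerator = (3/8) * 1.09 * 3.21 = 1.312088
Denominator = 1 + 3*1.09^2/8 = 1 + 0.445538 = 1.445538
eta = 1.312088 / 1.445538
eta = 0.9077 m

0.9077


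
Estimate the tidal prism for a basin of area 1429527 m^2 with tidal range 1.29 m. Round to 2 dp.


Tidal prism = Area * Tidal range
P = 1429527 * 1.29
P = 1844089.83 m^3

1844089.83


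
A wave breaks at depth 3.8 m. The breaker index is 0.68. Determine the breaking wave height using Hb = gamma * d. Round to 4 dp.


Hb = gamma * d
Hb = 0.68 * 3.8
Hb = 2.5840 m

2.5840


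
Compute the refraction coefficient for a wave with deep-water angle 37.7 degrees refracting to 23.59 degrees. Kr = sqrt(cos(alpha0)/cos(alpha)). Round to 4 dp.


Kr = sqrt(cos(alpha0) / cos(alpha))
cos(37.7) = 0.791224
cos(23.59) = 0.916433
Kr = sqrt(0.791224 / 0.916433)
Kr = sqrt(0.863373)
Kr = 0.9292

0.9292


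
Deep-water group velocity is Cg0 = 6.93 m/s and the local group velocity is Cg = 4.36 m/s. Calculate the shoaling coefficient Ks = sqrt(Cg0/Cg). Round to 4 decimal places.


Ks = sqrt(Cg0 / Cg)
Ks = sqrt(6.93 / 4.36)
Ks = sqrt(1.5894)
Ks = 1.2607

1.2607


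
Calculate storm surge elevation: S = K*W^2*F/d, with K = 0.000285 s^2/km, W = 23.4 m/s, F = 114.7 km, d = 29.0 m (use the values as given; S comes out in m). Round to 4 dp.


S = K * W^2 * F / d
W^2 = 23.4^2 = 547.56
S = 0.000285 * 547.56 * 114.7 / 29.0
Numerator = 0.000285 * 547.56 * 114.7 = 17.899463
S = 17.899463 / 29.0 = 0.6172 m

0.6172


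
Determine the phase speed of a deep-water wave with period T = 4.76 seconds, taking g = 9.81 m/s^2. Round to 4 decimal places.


We use the deep-water celerity formula:
C = g * T / (2 * pi)
C = 9.81 * 4.76 / (2 * 3.14159...)
C = 46.695600 / 6.283185
C = 7.4318 m/s

7.4318


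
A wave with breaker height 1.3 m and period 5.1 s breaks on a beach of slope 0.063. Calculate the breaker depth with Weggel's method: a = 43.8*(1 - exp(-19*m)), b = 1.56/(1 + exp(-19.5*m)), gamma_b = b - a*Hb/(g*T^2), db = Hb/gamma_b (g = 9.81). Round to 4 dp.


a = 43.8 * (1 - exp(-19 * m))
exp(-19 * 0.063) = exp(-1.1970) = 0.302099
a = 43.8 * (1 - 0.302099) = 30.568057
b = 1.56 / (1 + exp(-19.5 * m))
exp(-19.5 * 0.063) = exp(-1.2285) = 0.292731
b = 1.56 / (1 + 0.292731) = 1.206747
Hb / (g * T^2) = 1.3 / (9.81 * 5.1^2) = 1.3 / 255.1581 = 0.00509488
gamma_b = b - a * Hb/(g*T^2) = 1.206747 - 30.568057 * 0.00509488 = 1.051007
db = Hb / gamma_b = 1.3 / 1.051007
db = 1.2369 m

1.2369


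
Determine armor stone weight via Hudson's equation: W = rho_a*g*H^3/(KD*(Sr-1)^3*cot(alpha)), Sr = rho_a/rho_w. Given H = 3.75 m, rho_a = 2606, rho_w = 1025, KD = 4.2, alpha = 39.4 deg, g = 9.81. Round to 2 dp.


Sr = rho_a / rho_w = 2606 / 1025 = 2.542439
(Sr - 1) = 1.542439
(Sr - 1)^3 = 3.669645
cot(39.4) = 1 / tan(39.4) = 1 / 0.821409 = 1.217420
Numerator = 2606 * 9.81 * 3.75^3 = 1348146.9141
Denominator = 4.2 * 3.669645 * 1.217420 = 18.763494
W = 1348146.9141 / 18.763494
W = 71849.46 N

71849.46


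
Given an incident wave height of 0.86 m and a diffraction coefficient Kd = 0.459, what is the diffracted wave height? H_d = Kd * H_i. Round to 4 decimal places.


H_d = Kd * H_i
H_d = 0.459 * 0.86
H_d = 0.3947 m

0.3947


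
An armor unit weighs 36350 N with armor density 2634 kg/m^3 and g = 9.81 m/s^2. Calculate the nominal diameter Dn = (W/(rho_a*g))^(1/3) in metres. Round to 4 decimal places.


V = W / (rho_a * g)
V = 36350 / (2634 * 9.81)
V = 36350 / 25839.54
V = 1.406759 m^3
Dn = V^(1/3) = 1.406759^(1/3)
Dn = 1.1205 m

1.1205


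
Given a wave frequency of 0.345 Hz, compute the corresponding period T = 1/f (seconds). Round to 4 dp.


T = 1 / f
T = 1 / 0.345
T = 2.8986 s

2.8986


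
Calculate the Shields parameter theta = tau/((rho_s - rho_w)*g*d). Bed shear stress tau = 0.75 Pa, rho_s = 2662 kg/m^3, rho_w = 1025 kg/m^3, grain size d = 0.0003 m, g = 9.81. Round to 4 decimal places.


theta = tau / ((rho_s - rho_w) * g * d)
rho_s - rho_w = 2662 - 1025 = 1637
Denominator = 1637 * 9.81 * 0.0003 = 4.817691
theta = 0.75 / 4.817691
theta = 0.1557

0.1557


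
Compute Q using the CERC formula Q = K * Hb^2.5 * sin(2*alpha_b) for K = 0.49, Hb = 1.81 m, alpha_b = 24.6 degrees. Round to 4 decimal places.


Q = K * Hb^2.5 * sin(2 * alpha_b)
Hb^2.5 = 1.81^2.5 = 4.407542
sin(2 * 24.6) = sin(49.2) = 0.756995
Q = 0.49 * 4.407542 * 0.756995
Q = 1.6349 m^3/s

1.6349


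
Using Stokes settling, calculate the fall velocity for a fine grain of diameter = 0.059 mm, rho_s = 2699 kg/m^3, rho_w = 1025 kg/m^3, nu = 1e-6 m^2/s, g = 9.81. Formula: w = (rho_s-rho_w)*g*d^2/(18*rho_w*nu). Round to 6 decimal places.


w = (rho_s - rho_w) * g * d^2 / (18 * rho_w * nu)
d = 0.059 mm = 0.000059 m
rho_s - rho_w = 2699 - 1025 = 1674
Numerator = 1674 * 9.81 * (0.000059)^2 = 0.000057164773
Denominator = 18 * 1025 * 1e-6 = 0.018450
w = 0.003098 m/s

0.003098


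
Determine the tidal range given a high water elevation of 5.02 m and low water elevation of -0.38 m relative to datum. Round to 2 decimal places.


Tidal range = High water - Low water
Tidal range = 5.02 - (-0.38)
Tidal range = 5.40 m

5.40


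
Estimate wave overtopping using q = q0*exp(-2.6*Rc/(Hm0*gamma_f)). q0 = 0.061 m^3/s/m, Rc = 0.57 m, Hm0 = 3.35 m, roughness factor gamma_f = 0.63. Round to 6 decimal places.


q = q0 * exp(-2.6 * Rc / (Hm0 * gamma_f))
Exponent = -2.6 * 0.57 / (3.35 * 0.63)
= -2.6 * 0.57 / 2.1105
= -0.702203
exp(-0.702203) = 0.495492
q = 0.061 * 0.495492
q = 0.030225 m^3/s/m

0.030225


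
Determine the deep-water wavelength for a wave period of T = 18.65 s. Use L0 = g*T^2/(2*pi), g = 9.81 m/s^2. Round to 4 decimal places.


L0 = g * T^2 / (2 * pi)
L0 = 9.81 * 18.65^2 / (2 * pi)
L0 = 9.81 * 347.8225 / 6.28319
L0 = 3412.1387 / 6.28319
L0 = 543.0587 m

543.0587


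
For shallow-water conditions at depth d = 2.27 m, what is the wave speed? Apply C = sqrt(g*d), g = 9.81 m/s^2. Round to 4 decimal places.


Using the shallow-water approximation:
C = sqrt(g * d) = sqrt(9.81 * 2.27)
C = sqrt(22.2687)
C = 4.7190 m/s

4.7190


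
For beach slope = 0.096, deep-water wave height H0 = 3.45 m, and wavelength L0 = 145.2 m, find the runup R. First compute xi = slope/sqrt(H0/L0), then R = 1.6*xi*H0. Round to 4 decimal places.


xi = slope / sqrt(H0/L0)
H0/L0 = 3.45/145.2 = 0.023760
sqrt(0.023760) = 0.154144
xi = 0.096 / 0.154144 = 0.622795
R = 1.6 * xi * H0 = 1.6 * 0.622795 * 3.45
R = 3.4378 m

3.4378


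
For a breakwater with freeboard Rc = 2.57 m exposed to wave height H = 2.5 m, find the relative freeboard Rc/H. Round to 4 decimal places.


Relative freeboard = Rc / H
= 2.57 / 2.5
= 1.0280

1.0280


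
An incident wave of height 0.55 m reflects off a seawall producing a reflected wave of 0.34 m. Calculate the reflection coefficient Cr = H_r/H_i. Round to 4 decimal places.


Cr = H_r / H_i
Cr = 0.34 / 0.55
Cr = 0.6182

0.6182


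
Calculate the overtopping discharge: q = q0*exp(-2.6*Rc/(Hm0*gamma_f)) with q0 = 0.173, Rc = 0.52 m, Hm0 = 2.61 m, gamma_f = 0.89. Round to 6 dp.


q = q0 * exp(-2.6 * Rc / (Hm0 * gamma_f))
Exponent = -2.6 * 0.52 / (2.61 * 0.89)
= -2.6 * 0.52 / 2.3229
= -0.582031
exp(-0.582031) = 0.558762
q = 0.173 * 0.558762
q = 0.096666 m^3/s/m

0.096666


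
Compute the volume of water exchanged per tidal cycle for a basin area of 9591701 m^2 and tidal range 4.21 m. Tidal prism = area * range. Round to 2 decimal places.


Tidal prism = Area * Tidal range
P = 9591701 * 4.21
P = 40381061.21 m^3

40381061.21


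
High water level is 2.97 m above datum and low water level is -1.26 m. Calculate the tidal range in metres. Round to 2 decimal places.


Tidal range = High water - Low water
Tidal range = 2.97 - (-1.26)
Tidal range = 4.23 m

4.23


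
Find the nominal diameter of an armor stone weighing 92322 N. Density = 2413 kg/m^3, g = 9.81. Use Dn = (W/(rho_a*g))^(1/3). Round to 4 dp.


V = W / (rho_a * g)
V = 92322 / (2413 * 9.81)
V = 92322 / 23671.53
V = 3.900128 m^3
Dn = V^(1/3) = 3.900128^(1/3)
Dn = 1.5741 m

1.5741


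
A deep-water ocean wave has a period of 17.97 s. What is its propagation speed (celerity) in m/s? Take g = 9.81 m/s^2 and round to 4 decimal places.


We use the deep-water celerity formula:
C = g * T / (2 * pi)
C = 9.81 * 17.97 / (2 * 3.14159...)
C = 176.285700 / 6.283185
C = 28.0567 m/s

28.0567


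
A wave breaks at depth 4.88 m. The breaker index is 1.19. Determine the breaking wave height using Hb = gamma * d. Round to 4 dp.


Hb = gamma * d
Hb = 1.19 * 4.88
Hb = 5.8072 m

5.8072


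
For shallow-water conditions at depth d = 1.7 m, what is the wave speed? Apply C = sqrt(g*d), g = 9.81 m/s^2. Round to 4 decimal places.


Using the shallow-water approximation:
C = sqrt(g * d) = sqrt(9.81 * 1.7)
C = sqrt(16.6770)
C = 4.0837 m/s

4.0837


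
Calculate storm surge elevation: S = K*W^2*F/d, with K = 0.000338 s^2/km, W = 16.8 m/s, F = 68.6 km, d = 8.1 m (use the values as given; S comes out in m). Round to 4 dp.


S = K * W^2 * F / d
W^2 = 16.8^2 = 282.24
S = 0.000338 * 282.24 * 68.6 / 8.1
Numerator = 0.000338 * 282.24 * 68.6 = 6.544242
S = 6.544242 / 8.1 = 0.8079 m

0.8079


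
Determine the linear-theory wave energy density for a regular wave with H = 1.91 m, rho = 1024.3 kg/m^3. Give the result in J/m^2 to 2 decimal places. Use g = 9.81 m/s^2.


E = (1/8) * rho * g * H^2
E = (1/8) * 1024.3 * 9.81 * 1.91^2
E = 0.125 * 1024.3 * 9.81 * 3.6481
E = 4582.19 J/m^2

4582.19


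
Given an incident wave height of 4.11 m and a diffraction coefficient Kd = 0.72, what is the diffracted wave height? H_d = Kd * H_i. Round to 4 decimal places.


H_d = Kd * H_i
H_d = 0.72 * 4.11
H_d = 2.9592 m

2.9592


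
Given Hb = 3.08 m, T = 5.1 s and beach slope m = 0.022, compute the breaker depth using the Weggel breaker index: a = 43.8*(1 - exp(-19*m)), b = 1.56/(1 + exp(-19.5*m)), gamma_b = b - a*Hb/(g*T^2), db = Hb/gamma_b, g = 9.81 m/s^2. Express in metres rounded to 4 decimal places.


a = 43.8 * (1 - exp(-19 * m))
exp(-19 * 0.022) = exp(-0.4180) = 0.658362
a = 43.8 * (1 - 0.658362) = 14.963734
b = 1.56 / (1 + exp(-19.5 * m))
exp(-19.5 * 0.022) = exp(-0.4290) = 0.651160
b = 1.56 / (1 + 0.651160) = 0.944790
Hb / (g * T^2) = 3.08 / (9.81 * 5.1^2) = 3.08 / 255.1581 = 0.01207095
gamma_b = b - a * Hb/(g*T^2) = 0.944790 - 14.963734 * 0.01207095 = 0.764164
db = Hb / gamma_b = 3.08 / 0.764164
db = 4.0305 m

4.0305


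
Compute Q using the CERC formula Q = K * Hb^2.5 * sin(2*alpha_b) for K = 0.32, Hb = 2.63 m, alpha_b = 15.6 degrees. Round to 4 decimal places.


Q = K * Hb^2.5 * sin(2 * alpha_b)
Hb^2.5 = 2.63^2.5 = 11.217327
sin(2 * 15.6) = sin(31.2) = 0.518027
Q = 0.32 * 11.217327 * 0.518027
Q = 1.8595 m^3/s

1.8595


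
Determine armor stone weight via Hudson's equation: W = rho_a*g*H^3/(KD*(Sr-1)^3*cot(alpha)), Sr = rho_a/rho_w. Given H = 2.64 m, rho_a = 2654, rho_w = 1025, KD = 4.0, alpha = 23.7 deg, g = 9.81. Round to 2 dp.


Sr = rho_a / rho_w = 2654 / 1025 = 2.589268
(Sr - 1) = 1.589268
(Sr - 1)^3 = 4.014132
cot(23.7) = 1 / tan(23.7) = 1 / 0.438969 = 2.278064
Numerator = 2654 * 9.81 * 2.64^3 = 479050.9509
Denominator = 4.0 * 4.014132 * 2.278064 = 36.577792
W = 479050.9509 / 36.577792
W = 13096.77 N

13096.77


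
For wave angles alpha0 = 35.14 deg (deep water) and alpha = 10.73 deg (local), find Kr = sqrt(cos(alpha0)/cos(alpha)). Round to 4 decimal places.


Kr = sqrt(cos(alpha0) / cos(alpha))
cos(35.14) = 0.817748
cos(10.73) = 0.982515
Kr = sqrt(0.817748 / 0.982515)
Kr = sqrt(0.832300)
Kr = 0.9123

0.9123


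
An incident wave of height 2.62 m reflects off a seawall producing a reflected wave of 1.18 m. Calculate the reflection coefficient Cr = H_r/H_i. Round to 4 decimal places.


Cr = H_r / H_i
Cr = 1.18 / 2.62
Cr = 0.4504

0.4504


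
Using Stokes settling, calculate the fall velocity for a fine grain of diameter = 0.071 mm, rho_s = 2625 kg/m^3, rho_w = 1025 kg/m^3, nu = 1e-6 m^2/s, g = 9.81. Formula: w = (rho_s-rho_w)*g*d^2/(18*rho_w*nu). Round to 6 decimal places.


w = (rho_s - rho_w) * g * d^2 / (18 * rho_w * nu)
d = 0.071 mm = 0.000071 m
rho_s - rho_w = 2625 - 1025 = 1600
Numerator = 1600 * 9.81 * (0.000071)^2 = 0.000079123536
Denominator = 18 * 1025 * 1e-6 = 0.018450
w = 0.004289 m/s

0.004289


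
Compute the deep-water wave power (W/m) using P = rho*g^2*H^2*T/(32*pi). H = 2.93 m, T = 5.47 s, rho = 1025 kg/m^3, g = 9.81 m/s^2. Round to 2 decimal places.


P = rho * g^2 * H^2 * T / (32 * pi)
P = 1025 * 9.81^2 * 2.93^2 * 5.47 / (32 * pi)
P = 1025 * 96.2361 * 8.5849 * 5.47 / 100.53096
P = 46077.04 W/m

46077.04


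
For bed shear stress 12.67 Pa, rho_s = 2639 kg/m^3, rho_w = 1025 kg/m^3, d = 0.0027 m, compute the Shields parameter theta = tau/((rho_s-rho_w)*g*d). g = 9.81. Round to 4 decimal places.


theta = tau / ((rho_s - rho_w) * g * d)
rho_s - rho_w = 2639 - 1025 = 1614
Denominator = 1614 * 9.81 * 0.0027 = 42.750018
theta = 12.67 / 42.750018
theta = 0.2964

0.2964


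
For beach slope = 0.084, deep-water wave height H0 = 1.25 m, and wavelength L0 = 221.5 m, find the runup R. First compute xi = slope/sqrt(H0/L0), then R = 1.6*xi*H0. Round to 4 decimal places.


xi = slope / sqrt(H0/L0)
H0/L0 = 1.25/221.5 = 0.005643
sqrt(0.005643) = 0.075122
xi = 0.084 / 0.075122 = 1.118179
R = 1.6 * xi * H0 = 1.6 * 1.118179 * 1.25
R = 2.2364 m

2.2364


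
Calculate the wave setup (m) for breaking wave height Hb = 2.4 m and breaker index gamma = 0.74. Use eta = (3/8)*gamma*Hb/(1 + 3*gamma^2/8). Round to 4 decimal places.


eta = (3/8) * gamma * Hb / (1 + 3*gamma^2/8)
Numerator = (3/8) * 0.74 * 2.4 = 0.666000
Denominator = 1 + 3*0.74^2/8 = 1 + 0.205350 = 1.205350
eta = 0.666000 / 1.205350
eta = 0.5525 m

0.5525


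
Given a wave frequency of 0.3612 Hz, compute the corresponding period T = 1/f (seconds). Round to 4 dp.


T = 1 / f
T = 1 / 0.3612
T = 2.7685 s

2.7685


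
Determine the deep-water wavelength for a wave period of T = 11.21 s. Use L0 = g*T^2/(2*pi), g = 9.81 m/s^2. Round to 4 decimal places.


L0 = g * T^2 / (2 * pi)
L0 = 9.81 * 11.21^2 / (2 * pi)
L0 = 9.81 * 125.6641 / 6.28319
L0 = 1232.7648 / 6.28319
L0 = 196.2006 m

196.2006


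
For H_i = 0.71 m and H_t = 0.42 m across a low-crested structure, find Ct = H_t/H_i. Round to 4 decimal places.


Ct = H_t / H_i
Ct = 0.42 / 0.71
Ct = 0.5915

0.5915


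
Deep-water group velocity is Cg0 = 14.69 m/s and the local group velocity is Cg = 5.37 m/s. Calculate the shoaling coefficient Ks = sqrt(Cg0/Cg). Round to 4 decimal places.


Ks = sqrt(Cg0 / Cg)
Ks = sqrt(14.69 / 5.37)
Ks = sqrt(2.7356)
Ks = 1.6540

1.6540


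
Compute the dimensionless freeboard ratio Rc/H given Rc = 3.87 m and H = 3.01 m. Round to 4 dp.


Relative freeboard = Rc / H
= 3.87 / 3.01
= 1.2857

1.2857


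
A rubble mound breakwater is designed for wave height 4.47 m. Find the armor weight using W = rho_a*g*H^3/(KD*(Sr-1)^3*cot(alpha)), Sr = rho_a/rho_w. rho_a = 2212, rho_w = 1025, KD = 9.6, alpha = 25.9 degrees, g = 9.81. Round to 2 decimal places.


Sr = rho_a / rho_w = 2212 / 1025 = 2.158049
(Sr - 1) = 1.158049
(Sr - 1)^3 = 1.553033
cot(25.9) = 1 / tan(25.9) = 1 / 0.485574 = 2.059419
Numerator = 2212 * 9.81 * 4.47^3 = 1938102.3110
Denominator = 9.6 * 1.553033 * 2.059419 = 30.704105
W = 1938102.3110 / 30.704105
W = 63121.93 N

63121.93


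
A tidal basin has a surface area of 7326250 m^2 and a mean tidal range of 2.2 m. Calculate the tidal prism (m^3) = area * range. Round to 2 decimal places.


Tidal prism = Area * Tidal range
P = 7326250 * 2.2
P = 16117750.00 m^3

16117750.00


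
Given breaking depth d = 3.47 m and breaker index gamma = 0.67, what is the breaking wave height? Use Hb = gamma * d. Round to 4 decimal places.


Hb = gamma * d
Hb = 0.67 * 3.47
Hb = 2.3249 m

2.3249


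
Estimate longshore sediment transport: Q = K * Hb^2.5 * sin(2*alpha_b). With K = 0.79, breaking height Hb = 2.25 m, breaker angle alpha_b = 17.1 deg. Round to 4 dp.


Q = K * Hb^2.5 * sin(2 * alpha_b)
Hb^2.5 = 2.25^2.5 = 7.593750
sin(2 * 17.1) = sin(34.2) = 0.562083
Q = 0.79 * 7.593750 * 0.562083
Q = 3.3720 m^3/s

3.3720


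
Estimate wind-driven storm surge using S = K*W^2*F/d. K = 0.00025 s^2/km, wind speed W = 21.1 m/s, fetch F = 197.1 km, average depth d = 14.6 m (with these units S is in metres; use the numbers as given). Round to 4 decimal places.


S = K * W^2 * F / d
W^2 = 21.1^2 = 445.21
S = 0.00025 * 445.21 * 197.1 / 14.6
Numerator = 0.00025 * 445.21 * 197.1 = 21.937723
S = 21.937723 / 14.6 = 1.5026 m

1.5026


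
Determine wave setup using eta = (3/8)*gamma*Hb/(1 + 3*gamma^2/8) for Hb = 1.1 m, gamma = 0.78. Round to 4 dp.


eta = (3/8) * gamma * Hb / (1 + 3*gamma^2/8)
Numerator = (3/8) * 0.78 * 1.1 = 0.321750
Denominator = 1 + 3*0.78^2/8 = 1 + 0.228150 = 1.228150
eta = 0.321750 / 1.228150
eta = 0.2620 m

0.2620


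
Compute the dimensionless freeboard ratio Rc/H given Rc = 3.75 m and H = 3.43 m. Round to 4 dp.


Relative freeboard = Rc / H
= 3.75 / 3.43
= 1.0933

1.0933


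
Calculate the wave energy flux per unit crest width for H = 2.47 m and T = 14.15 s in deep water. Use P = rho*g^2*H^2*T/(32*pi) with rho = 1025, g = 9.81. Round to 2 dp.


P = rho * g^2 * H^2 * T / (32 * pi)
P = 1025 * 9.81^2 * 2.47^2 * 14.15 / (32 * pi)
P = 1025 * 96.2361 * 6.1009 * 14.15 / 100.53096
P = 84705.65 W/m

84705.65


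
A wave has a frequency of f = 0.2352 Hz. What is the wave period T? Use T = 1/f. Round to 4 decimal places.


T = 1 / f
T = 1 / 0.2352
T = 4.2517 s

4.2517


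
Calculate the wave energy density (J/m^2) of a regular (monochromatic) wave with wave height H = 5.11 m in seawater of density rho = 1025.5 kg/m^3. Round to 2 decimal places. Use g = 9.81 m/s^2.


E = (1/8) * rho * g * H^2
E = (1/8) * 1025.5 * 9.81 * 5.11^2
E = 0.125 * 1025.5 * 9.81 * 26.1121
E = 32836.47 J/m^2

32836.47


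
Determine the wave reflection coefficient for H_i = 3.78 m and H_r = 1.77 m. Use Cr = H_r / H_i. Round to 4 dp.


Cr = H_r / H_i
Cr = 1.77 / 3.78
Cr = 0.4683

0.4683


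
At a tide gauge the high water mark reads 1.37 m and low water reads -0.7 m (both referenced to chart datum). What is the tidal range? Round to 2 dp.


Tidal range = High water - Low water
Tidal range = 1.37 - (-0.7)
Tidal range = 2.07 m

2.07


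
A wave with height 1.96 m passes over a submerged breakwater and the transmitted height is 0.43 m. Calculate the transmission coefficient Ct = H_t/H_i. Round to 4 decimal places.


Ct = H_t / H_i
Ct = 0.43 / 1.96
Ct = 0.2194

0.2194


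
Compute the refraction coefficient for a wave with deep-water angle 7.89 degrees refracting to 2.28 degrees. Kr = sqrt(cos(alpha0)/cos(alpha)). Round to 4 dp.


Kr = sqrt(cos(alpha0) / cos(alpha))
cos(7.89) = 0.990533
cos(2.28) = 0.999208
Kr = sqrt(0.990533 / 0.999208)
Kr = sqrt(0.991318)
Kr = 0.9956

0.9956


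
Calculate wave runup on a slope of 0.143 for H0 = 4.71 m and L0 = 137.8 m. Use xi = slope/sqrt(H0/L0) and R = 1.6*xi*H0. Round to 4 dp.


xi = slope / sqrt(H0/L0)
H0/L0 = 4.71/137.8 = 0.034180
sqrt(0.034180) = 0.184878
xi = 0.143 / 0.184878 = 0.773482
R = 1.6 * xi * H0 = 1.6 * 0.773482 * 4.71
R = 5.8290 m

5.8290


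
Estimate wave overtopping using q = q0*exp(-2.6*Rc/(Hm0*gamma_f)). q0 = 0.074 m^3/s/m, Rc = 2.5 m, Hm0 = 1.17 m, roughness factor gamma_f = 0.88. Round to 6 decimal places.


q = q0 * exp(-2.6 * Rc / (Hm0 * gamma_f))
Exponent = -2.6 * 2.5 / (1.17 * 0.88)
= -2.6 * 2.5 / 1.0296
= -6.313131
exp(-6.313131) = 0.001812
q = 0.074 * 0.001812
q = 0.000134 m^3/s/m

0.000134


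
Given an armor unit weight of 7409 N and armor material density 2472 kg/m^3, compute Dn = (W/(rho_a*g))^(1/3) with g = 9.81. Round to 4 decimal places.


V = W / (rho_a * g)
V = 7409 / (2472 * 9.81)
V = 7409 / 24250.32
V = 0.305522 m^3
Dn = V^(1/3) = 0.305522^(1/3)
Dn = 0.6735 m

0.6735


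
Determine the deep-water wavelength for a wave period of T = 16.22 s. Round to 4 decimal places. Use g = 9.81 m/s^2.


L0 = g * T^2 / (2 * pi)
L0 = 9.81 * 16.22^2 / (2 * pi)
L0 = 9.81 * 263.0884 / 6.28319
L0 = 2580.8972 / 6.28319
L0 = 410.7625 m

410.7625


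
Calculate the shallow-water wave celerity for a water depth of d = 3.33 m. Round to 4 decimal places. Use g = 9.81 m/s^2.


Using the shallow-water approximation:
C = sqrt(g * d) = sqrt(9.81 * 3.33)
C = sqrt(32.6673)
C = 5.7155 m/s

5.7155


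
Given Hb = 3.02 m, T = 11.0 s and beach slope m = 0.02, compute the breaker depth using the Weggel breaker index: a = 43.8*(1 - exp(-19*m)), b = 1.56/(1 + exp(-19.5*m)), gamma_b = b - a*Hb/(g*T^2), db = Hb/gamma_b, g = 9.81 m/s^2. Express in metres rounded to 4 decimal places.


a = 43.8 * (1 - exp(-19 * m))
exp(-19 * 0.02) = exp(-0.3800) = 0.683861
a = 43.8 * (1 - 0.683861) = 13.846870
b = 1.56 / (1 + exp(-19.5 * m))
exp(-19.5 * 0.02) = exp(-0.3900) = 0.677057
b = 1.56 / (1 + 0.677057) = 0.930201
Hb / (g * T^2) = 3.02 / (9.81 * 11.0^2) = 3.02 / 1187.0100 = 0.00254421
gamma_b = b - a * Hb/(g*T^2) = 0.930201 - 13.846870 * 0.00254421 = 0.894972
db = Hb / gamma_b = 3.02 / 0.894972
db = 3.3744 m

3.3744


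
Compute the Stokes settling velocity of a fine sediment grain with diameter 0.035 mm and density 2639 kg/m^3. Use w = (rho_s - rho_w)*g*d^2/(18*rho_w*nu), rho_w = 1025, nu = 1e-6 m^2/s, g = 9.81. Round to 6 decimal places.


w = (rho_s - rho_w) * g * d^2 / (18 * rho_w * nu)
d = 0.035 mm = 0.000035 m
rho_s - rho_w = 2639 - 1025 = 1614
Numerator = 1614 * 9.81 * (0.000035)^2 = 0.000019395842
Denominator = 18 * 1025 * 1e-6 = 0.018450
w = 0.001051 m/s

0.001051


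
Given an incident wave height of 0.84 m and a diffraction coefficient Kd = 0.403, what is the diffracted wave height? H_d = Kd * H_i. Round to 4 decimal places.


H_d = Kd * H_i
H_d = 0.403 * 0.84
H_d = 0.3385 m

0.3385


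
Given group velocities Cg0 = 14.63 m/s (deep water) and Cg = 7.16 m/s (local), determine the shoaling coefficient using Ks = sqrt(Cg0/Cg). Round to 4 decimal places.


Ks = sqrt(Cg0 / Cg)
Ks = sqrt(14.63 / 7.16)
Ks = sqrt(2.0433)
Ks = 1.4294

1.4294


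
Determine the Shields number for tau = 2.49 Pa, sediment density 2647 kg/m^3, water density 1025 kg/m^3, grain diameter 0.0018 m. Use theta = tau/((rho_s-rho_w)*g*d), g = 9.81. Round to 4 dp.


theta = tau / ((rho_s - rho_w) * g * d)
rho_s - rho_w = 2647 - 1025 = 1622
Denominator = 1622 * 9.81 * 0.0018 = 28.641276
theta = 2.49 / 28.641276
theta = 0.0869

0.0869


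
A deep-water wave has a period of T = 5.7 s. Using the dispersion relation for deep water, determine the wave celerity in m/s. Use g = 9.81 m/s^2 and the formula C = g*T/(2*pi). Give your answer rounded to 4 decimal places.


We use the deep-water celerity formula:
C = g * T / (2 * pi)
C = 9.81 * 5.7 / (2 * 3.14159...)
C = 55.917000 / 6.283185
C = 8.8995 m/s

8.8995


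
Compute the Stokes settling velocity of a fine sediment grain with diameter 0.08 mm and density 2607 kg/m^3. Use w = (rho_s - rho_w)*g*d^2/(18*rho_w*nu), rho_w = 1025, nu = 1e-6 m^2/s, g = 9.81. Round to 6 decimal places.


w = (rho_s - rho_w) * g * d^2 / (18 * rho_w * nu)
d = 0.08 mm = 0.000080 m
rho_s - rho_w = 2607 - 1025 = 1582
Numerator = 1582 * 9.81 * (0.000080)^2 = 0.000099324288
Denominator = 18 * 1025 * 1e-6 = 0.018450
w = 0.005383 m/s

0.005383


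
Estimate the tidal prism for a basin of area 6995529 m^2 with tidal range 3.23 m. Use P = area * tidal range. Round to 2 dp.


Tidal prism = Area * Tidal range
P = 6995529 * 3.23
P = 22595558.67 m^3

22595558.67


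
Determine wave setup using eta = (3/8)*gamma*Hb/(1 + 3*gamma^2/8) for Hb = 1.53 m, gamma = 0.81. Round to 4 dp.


eta = (3/8) * gamma * Hb / (1 + 3*gamma^2/8)
Numerator = (3/8) * 0.81 * 1.53 = 0.464738
Denominator = 1 + 3*0.81^2/8 = 1 + 0.246038 = 1.246038
eta = 0.464738 / 1.246038
eta = 0.3730 m

0.3730


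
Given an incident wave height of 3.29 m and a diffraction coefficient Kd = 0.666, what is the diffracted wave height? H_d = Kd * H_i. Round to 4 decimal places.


H_d = Kd * H_i
H_d = 0.666 * 3.29
H_d = 2.1911 m

2.1911


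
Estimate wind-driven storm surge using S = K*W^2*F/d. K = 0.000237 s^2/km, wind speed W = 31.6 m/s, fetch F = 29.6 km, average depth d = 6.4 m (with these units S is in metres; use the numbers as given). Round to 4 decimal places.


S = K * W^2 * F / d
W^2 = 31.6^2 = 998.56
S = 0.000237 * 998.56 * 29.6 / 6.4
Numerator = 0.000237 * 998.56 * 29.6 = 7.005098
S = 7.005098 / 6.4 = 1.0945 m

1.0945


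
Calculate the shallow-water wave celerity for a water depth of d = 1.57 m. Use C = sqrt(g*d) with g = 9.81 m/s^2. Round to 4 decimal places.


Using the shallow-water approximation:
C = sqrt(g * d) = sqrt(9.81 * 1.57)
C = sqrt(15.4017)
C = 3.9245 m/s

3.9245


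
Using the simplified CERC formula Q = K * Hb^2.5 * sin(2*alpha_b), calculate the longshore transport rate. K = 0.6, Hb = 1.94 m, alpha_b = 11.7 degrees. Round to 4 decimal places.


Q = K * Hb^2.5 * sin(2 * alpha_b)
Hb^2.5 = 1.94^2.5 = 5.242088
sin(2 * 11.7) = sin(23.4) = 0.397148
Q = 0.6 * 5.242088 * 0.397148
Q = 1.2491 m^3/s

1.2491


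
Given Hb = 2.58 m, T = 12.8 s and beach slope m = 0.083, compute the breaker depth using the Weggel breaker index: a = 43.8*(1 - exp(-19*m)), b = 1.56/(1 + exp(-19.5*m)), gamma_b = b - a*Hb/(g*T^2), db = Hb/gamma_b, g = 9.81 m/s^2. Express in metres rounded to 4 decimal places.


a = 43.8 * (1 - exp(-19 * m))
exp(-19 * 0.083) = exp(-1.5770) = 0.206594
a = 43.8 * (1 - 0.206594) = 34.751185
b = 1.56 / (1 + exp(-19.5 * m))
exp(-19.5 * 0.083) = exp(-1.6185) = 0.198196
b = 1.56 / (1 + 0.198196) = 1.301958
Hb / (g * T^2) = 2.58 / (9.81 * 12.8^2) = 2.58 / 1607.2704 = 0.00160521
gamma_b = b - a * Hb/(g*T^2) = 1.301958 - 34.751185 * 0.00160521 = 1.246175
db = Hb / gamma_b = 2.58 / 1.246175
db = 2.0703 m

2.0703


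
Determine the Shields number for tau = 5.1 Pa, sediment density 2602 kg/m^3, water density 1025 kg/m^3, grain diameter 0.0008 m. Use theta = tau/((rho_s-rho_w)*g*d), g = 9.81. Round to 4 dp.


theta = tau / ((rho_s - rho_w) * g * d)
rho_s - rho_w = 2602 - 1025 = 1577
Denominator = 1577 * 9.81 * 0.0008 = 12.376296
theta = 5.1 / 12.376296
theta = 0.4121

0.4121


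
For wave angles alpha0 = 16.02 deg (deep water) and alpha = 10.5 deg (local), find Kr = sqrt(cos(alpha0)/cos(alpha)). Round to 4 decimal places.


Kr = sqrt(cos(alpha0) / cos(alpha))
cos(16.02) = 0.961165
cos(10.5) = 0.983255
Kr = sqrt(0.961165 / 0.983255)
Kr = sqrt(0.977534)
Kr = 0.9887

0.9887


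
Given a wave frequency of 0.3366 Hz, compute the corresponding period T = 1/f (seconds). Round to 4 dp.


T = 1 / f
T = 1 / 0.3366
T = 2.9709 s

2.9709


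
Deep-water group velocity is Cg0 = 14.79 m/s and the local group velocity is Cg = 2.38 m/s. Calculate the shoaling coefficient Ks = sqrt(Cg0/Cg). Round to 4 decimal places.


Ks = sqrt(Cg0 / Cg)
Ks = sqrt(14.79 / 2.38)
Ks = sqrt(6.2143)
Ks = 2.4928

2.4928


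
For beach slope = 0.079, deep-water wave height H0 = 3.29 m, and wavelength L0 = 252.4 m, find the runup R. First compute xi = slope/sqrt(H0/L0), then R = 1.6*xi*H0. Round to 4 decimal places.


xi = slope / sqrt(H0/L0)
H0/L0 = 3.29/252.4 = 0.013035
sqrt(0.013035) = 0.114170
xi = 0.079 / 0.114170 = 0.691949
R = 1.6 * xi * H0 = 1.6 * 0.691949 * 3.29
R = 3.6424 m

3.6424


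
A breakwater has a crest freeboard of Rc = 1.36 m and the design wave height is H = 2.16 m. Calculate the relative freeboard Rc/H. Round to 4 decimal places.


Relative freeboard = Rc / H
= 1.36 / 2.16
= 0.6296

0.6296


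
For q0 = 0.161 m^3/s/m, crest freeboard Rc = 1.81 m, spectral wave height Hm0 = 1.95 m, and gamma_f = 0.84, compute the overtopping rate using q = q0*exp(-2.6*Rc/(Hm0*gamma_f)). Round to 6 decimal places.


q = q0 * exp(-2.6 * Rc / (Hm0 * gamma_f))
Exponent = -2.6 * 1.81 / (1.95 * 0.84)
= -2.6 * 1.81 / 1.6380
= -2.873016
exp(-2.873016) = 0.056528
q = 0.161 * 0.056528
q = 0.009101 m^3/s/m

0.009101


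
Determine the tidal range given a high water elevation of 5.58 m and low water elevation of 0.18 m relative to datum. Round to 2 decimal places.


Tidal range = High water - Low water
Tidal range = 5.58 - (0.18)
Tidal range = 5.40 m

5.40


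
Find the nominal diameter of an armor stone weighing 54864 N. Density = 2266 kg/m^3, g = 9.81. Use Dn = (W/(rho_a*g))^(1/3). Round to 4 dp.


V = W / (rho_a * g)
V = 54864 / (2266 * 9.81)
V = 54864 / 22229.46
V = 2.468076 m^3
Dn = V^(1/3) = 2.468076^(1/3)
Dn = 1.3514 m

1.3514


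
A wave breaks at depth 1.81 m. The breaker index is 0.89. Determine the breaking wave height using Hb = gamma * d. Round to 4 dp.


Hb = gamma * d
Hb = 0.89 * 1.81
Hb = 1.6109 m

1.6109


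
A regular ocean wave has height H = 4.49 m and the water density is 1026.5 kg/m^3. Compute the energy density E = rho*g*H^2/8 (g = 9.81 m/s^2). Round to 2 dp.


E = (1/8) * rho * g * H^2
E = (1/8) * 1026.5 * 9.81 * 4.49^2
E = 0.125 * 1026.5 * 9.81 * 20.1601
E = 25376.44 J/m^2

25376.44


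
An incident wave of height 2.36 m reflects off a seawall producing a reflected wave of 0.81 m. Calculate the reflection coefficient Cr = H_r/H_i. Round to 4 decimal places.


Cr = H_r / H_i
Cr = 0.81 / 2.36
Cr = 0.3432

0.3432


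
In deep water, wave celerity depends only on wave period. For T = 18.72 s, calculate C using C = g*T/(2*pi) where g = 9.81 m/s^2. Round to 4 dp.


We use the deep-water celerity formula:
C = g * T / (2 * pi)
C = 9.81 * 18.72 / (2 * 3.14159...)
C = 183.643200 / 6.283185
C = 29.2277 m/s

29.2277


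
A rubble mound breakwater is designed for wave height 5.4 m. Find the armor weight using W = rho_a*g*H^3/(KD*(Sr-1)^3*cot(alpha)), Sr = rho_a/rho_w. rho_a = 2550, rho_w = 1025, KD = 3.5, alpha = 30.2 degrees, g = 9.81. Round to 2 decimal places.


Sr = rho_a / rho_w = 2550 / 1025 = 2.487805
(Sr - 1) = 1.487805
(Sr - 1)^3 = 3.293350
cot(30.2) = 1 / tan(30.2) = 1 / 0.582014 = 1.718172
Numerator = 2550 * 9.81 * 5.4^3 = 3939040.6920
Denominator = 3.5 * 3.293350 * 1.718172 = 19.804899
W = 3939040.6920 / 19.804899
W = 198892.24 N

198892.24


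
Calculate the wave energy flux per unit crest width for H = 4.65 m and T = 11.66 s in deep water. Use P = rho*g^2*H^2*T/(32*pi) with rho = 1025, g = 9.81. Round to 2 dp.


P = rho * g^2 * H^2 * T / (32 * pi)
P = 1025 * 9.81^2 * 4.65^2 * 11.66 / (32 * pi)
P = 1025 * 96.2361 * 21.6225 * 11.66 / 100.53096
P = 247381.08 W/m

247381.08


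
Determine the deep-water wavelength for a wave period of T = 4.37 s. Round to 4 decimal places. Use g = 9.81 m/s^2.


L0 = g * T^2 / (2 * pi)
L0 = 9.81 * 4.37^2 / (2 * pi)
L0 = 9.81 * 19.0969 / 6.28319
L0 = 187.3406 / 6.28319
L0 = 29.8162 m

29.8162
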